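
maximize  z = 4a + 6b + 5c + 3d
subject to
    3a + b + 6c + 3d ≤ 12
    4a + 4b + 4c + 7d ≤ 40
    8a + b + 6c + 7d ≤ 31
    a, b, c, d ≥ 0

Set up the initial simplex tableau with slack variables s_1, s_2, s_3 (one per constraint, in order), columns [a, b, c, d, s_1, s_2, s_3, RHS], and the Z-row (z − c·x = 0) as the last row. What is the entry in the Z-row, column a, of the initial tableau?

-4

The Z-row carries the negated objective coefficients: the a entry is -4.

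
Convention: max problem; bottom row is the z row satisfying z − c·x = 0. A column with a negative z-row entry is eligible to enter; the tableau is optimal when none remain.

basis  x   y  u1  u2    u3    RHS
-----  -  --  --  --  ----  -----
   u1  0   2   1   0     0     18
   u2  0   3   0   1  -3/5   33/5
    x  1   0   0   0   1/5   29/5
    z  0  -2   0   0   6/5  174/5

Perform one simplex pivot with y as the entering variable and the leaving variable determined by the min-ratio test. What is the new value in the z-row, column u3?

Ratio test on column y — row 1: 18/2 = 9; row 2: (33/5)/3 = 11/5; row 3: entry 0 ≤ 0. Minimum is 11/5 at row 2 (u2 leaves); pivot element 3.
Divide row 2 by 3; eliminate column y from the other rows.
z-row update in column u3: 6/5 − (-2)·(-1/5) = 4/5.

4/5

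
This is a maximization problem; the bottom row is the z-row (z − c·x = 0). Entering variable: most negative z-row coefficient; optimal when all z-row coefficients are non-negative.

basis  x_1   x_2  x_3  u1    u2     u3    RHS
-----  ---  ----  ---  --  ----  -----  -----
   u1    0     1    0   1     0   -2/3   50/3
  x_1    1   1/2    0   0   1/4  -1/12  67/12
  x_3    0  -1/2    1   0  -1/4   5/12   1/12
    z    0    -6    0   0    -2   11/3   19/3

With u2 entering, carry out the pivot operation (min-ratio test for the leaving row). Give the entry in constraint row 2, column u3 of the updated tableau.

Ratio test on column u2 — row 1: entry 0 ≤ 0; row 2: (67/12)/(1/4) = 67/3; row 3: entry -1/4 ≤ 0. Minimum is 67/3 at row 2 (x_1 leaves); pivot element 1/4.
Divide row 2 by 1/4; eliminate column u2 from the other rows.
In the new row 2, the u3 entry is the old entry divided by the pivot: (-1/12)/(1/4) = -1/3.

-1/3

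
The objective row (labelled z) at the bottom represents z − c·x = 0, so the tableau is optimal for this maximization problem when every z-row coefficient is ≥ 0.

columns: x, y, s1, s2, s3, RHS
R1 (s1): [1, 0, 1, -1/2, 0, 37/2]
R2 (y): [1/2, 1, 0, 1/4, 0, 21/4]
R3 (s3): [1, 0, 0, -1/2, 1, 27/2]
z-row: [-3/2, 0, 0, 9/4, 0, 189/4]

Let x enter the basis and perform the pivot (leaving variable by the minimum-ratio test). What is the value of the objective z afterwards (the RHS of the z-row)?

63

Ratio test on column x — row 1: (37/2)/1 = 37/2; row 2: (21/4)/(1/2) = 21/2; row 3: (27/2)/1 = 27/2. Minimum is 21/2 at row 2 (y leaves); pivot element 1/2.
Pivot on row 2; the z-row RHS becomes 189/4 − (-3/2)·(21/2) = 63.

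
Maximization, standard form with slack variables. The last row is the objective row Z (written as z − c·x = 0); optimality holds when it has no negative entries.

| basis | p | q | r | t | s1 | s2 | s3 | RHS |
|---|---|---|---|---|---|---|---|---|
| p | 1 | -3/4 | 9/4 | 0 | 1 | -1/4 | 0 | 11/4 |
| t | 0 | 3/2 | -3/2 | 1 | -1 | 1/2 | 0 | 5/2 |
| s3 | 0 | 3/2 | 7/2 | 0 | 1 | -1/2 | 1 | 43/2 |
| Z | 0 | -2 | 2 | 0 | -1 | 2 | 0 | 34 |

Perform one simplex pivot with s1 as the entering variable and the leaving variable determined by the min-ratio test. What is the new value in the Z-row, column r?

Ratio test on column s1 — row 1: (11/4)/1 = 11/4; row 2: entry -1 ≤ 0; row 3: (43/2)/1 = 43/2. Minimum is 11/4 at row 1 (p leaves); pivot element 1.
Divide row 1 by 1; eliminate column s1 from the other rows.
Z-row update in column r: 2 − (-1)·(9/4) = 17/4.

17/4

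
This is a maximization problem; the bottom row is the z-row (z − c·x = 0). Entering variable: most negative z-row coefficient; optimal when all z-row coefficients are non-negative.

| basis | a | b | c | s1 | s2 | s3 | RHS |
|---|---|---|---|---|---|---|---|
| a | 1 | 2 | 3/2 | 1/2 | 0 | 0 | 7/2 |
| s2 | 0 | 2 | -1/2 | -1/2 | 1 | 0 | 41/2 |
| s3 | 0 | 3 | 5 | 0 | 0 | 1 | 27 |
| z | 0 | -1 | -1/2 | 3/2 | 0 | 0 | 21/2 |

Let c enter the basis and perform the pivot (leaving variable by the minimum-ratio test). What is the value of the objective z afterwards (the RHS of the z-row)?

Ratio test on column c — row 1: (7/2)/(3/2) = 7/3; row 2: entry -1/2 ≤ 0; row 3: 27/5 = 27/5. Minimum is 7/3 at row 1 (a leaves); pivot element 3/2.
Pivot on row 1; the z-row RHS becomes 21/2 − (-1/2)·(7/3) = 35/3.

35/3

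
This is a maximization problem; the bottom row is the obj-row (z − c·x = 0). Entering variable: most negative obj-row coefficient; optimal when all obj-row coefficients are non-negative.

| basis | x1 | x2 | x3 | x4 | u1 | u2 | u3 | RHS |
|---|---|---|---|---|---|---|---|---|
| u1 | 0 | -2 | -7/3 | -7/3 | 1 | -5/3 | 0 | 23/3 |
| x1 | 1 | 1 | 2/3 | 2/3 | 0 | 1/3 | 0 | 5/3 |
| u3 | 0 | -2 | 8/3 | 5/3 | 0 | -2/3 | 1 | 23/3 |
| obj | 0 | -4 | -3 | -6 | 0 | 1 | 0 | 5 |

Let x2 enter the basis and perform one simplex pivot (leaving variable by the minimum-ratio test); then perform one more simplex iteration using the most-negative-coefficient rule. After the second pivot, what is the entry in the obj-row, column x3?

Ratio test on column x2 — row 1: entry -2 ≤ 0; row 2: (5/3)/1 = 5/3; row 3: entry -2 ≤ 0. Minimum is 5/3 at row 2 (x1 leaves); pivot element 1.
Divide row 2 by 1; eliminate column x2 from the other rows.
Second iteration: most negative obj-row entry is -10/3 in column x4, so x4 enters.
Ratio test on column x4 — row 1: entry -1 ≤ 0; row 2: (5/3)/(2/3) = 5/2; row 3: 11/3 = 11/3. Minimum is 5/2 at row 2 (x2 leaves); pivot element 2/3.
Divide row 2 by 2/3; eliminate column x4 from the other rows.
After both pivots, the entry at the obj-row, column x3 is 3.

3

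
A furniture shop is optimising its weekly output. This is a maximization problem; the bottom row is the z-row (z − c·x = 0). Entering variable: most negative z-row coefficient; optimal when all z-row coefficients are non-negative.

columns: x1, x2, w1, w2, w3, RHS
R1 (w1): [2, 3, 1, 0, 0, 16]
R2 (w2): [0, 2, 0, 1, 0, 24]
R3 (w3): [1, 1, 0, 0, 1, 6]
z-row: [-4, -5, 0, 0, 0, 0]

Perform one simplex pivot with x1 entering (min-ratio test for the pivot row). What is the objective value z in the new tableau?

24

Ratio test on column x1 — row 1: 16/2 = 8; row 2: entry 0 ≤ 0; row 3: 6/1 = 6. Minimum is 6 at row 3 (w3 leaves); pivot element 1.
Pivot on row 3; the z-row RHS becomes 0 − (-4)·6 = 24.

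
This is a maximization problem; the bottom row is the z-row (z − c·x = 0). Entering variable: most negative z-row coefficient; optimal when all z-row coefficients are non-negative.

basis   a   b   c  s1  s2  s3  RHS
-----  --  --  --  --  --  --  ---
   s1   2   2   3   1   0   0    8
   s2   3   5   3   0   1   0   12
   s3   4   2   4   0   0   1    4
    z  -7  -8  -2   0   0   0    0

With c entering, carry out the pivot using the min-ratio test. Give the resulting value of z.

Ratio test on column c — row 1: 8/3 = 8/3; row 2: 12/3 = 4; row 3: 4/4 = 1. Minimum is 1 at row 3 (s3 leaves); pivot element 4.
Pivot on row 3; the z-row RHS becomes 0 − (-2)·1 = 2.

2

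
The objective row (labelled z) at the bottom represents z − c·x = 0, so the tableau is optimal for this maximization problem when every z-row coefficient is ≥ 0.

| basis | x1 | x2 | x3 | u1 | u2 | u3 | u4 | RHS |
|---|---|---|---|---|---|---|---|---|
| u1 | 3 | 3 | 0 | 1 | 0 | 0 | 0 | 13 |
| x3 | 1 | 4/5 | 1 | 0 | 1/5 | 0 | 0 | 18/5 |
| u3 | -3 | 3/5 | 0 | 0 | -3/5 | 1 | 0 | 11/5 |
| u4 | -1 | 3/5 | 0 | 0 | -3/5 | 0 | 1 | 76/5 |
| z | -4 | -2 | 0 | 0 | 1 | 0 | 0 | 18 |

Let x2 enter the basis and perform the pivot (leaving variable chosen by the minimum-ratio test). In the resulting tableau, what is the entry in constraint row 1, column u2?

Ratio test on column x2 — row 1: 13/3 = 13/3; row 2: (18/5)/(4/5) = 9/2; row 3: (11/5)/(3/5) = 11/3; row 4: (76/5)/(3/5) = 76/3. Minimum is 11/3 at row 3 (u3 leaves); pivot element 3/5.
Divide row 3 by 3/5; eliminate column x2 from the other rows.
Row 1 update in column u2: 0 − 3·(-1) = 3.

3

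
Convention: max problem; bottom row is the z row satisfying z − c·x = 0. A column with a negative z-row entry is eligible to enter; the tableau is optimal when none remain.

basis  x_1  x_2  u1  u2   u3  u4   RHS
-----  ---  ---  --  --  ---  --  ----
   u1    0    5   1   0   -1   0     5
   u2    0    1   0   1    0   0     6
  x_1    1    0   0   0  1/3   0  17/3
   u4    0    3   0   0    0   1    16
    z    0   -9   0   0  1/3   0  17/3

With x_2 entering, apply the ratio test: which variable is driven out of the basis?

Column x_2 entries and ratios — u1: 5/5 = 1; u2: 6/1 = 6; x_1: 0 ≤ 0, skip; u4: 16/3 = 16/3.
Smallest ratio is 1 in the row of u1, so u1 leaves.

u1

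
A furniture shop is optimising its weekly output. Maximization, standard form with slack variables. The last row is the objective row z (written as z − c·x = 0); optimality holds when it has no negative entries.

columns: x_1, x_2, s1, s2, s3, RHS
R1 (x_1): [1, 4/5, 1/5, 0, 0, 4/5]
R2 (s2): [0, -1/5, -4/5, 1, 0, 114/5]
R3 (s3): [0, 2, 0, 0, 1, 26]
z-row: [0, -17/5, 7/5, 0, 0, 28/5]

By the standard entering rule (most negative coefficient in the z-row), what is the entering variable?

Negative z-row entries: x_2: -17/5.
The most negative is -17/5 in column x_2, so x_2 enters.

x_2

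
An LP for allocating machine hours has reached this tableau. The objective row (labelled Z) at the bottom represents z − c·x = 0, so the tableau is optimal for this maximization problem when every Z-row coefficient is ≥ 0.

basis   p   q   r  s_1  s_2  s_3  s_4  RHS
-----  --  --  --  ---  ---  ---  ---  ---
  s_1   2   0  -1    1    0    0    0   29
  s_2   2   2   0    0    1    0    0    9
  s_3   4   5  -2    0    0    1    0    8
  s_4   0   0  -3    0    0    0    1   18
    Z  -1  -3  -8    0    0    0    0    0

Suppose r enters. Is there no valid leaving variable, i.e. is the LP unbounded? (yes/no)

Every constraint-row entry in column r is ≤ 0, so increasing r is unbounded.

yes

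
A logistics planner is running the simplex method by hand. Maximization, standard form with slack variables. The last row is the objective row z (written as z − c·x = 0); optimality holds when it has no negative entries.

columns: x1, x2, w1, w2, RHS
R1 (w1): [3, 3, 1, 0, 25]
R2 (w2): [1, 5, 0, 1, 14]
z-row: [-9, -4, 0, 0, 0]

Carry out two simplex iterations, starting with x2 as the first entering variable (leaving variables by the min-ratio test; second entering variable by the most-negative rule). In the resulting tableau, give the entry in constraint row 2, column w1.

-1/12

Ratio test on column x2 — row 1: 25/3 = 25/3; row 2: 14/5 = 14/5. Minimum is 14/5 at row 2 (w2 leaves); pivot element 5.
Divide row 2 by 5; eliminate column x2 from the other rows.
Second iteration: most negative z-row entry is -41/5 in column x1, so x1 enters.
Ratio test on column x1 — row 1: (83/5)/(12/5) = 83/12; row 2: (14/5)/(1/5) = 14. Minimum is 83/12 at row 1 (w1 leaves); pivot element 12/5.
Divide row 1 by 12/5; eliminate column x1 from the other rows.
After both pivots, the entry at constraint row 2, column w1 is -1/12.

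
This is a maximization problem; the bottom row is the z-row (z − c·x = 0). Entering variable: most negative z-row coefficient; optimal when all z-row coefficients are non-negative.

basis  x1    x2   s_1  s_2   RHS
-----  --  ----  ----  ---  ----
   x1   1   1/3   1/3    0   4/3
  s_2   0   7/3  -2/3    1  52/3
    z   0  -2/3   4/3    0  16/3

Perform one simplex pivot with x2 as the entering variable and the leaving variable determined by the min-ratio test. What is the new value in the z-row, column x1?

2

Ratio test on column x2 — row 1: (4/3)/(1/3) = 4; row 2: (52/3)/(7/3) = 52/7. Minimum is 4 at row 1 (x1 leaves); pivot element 1/3.
Divide row 1 by 1/3; eliminate column x2 from the other rows.
z-row update in column x1: 0 − (-2/3)·3 = 2.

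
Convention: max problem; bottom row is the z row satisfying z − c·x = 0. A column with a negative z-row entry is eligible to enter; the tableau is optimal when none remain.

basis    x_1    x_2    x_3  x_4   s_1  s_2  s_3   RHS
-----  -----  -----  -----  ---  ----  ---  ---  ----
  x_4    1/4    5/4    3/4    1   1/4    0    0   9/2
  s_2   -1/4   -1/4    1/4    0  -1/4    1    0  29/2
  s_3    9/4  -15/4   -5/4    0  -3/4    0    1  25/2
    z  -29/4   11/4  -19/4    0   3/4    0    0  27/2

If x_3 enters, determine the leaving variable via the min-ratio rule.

Column x_3 entries and ratios — x_4: (9/2)/(3/4) = 6; s_2: (29/2)/(1/4) = 58; s_3: -5/4 ≤ 0, skip.
Smallest ratio is 6 in the row of x_4, so x_4 leaves.

x_4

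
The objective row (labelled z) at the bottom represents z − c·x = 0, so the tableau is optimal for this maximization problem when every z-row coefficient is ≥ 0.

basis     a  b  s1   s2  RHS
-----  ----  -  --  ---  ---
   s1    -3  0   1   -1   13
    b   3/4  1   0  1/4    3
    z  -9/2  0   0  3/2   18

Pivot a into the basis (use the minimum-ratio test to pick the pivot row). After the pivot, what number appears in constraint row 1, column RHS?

Ratio test on column a — row 1: entry -3 ≤ 0; row 2: 3/(3/4) = 4. Minimum is 4 at row 2 (b leaves); pivot element 3/4.
Divide row 2 by 3/4; eliminate column a from the other rows.
Row 1 update in column RHS: 13 − (-3)·4 = 25.

25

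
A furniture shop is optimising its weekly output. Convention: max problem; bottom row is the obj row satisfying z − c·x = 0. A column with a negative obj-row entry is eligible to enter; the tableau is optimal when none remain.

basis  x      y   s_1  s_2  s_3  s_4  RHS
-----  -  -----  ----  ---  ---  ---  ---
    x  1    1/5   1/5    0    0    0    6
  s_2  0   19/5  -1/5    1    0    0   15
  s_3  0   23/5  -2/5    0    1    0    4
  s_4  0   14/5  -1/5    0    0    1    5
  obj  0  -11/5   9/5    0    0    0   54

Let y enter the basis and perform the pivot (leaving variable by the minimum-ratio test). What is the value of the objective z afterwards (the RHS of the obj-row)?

Ratio test on column y — row 1: 6/(1/5) = 30; row 2: 15/(19/5) = 75/19; row 3: 4/(23/5) = 20/23; row 4: 5/(14/5) = 25/14. Minimum is 20/23 at row 3 (s_3 leaves); pivot element 23/5.
Pivot on row 3; the obj-row RHS becomes 54 − (-11/5)·(20/23) = 1286/23.

1286/23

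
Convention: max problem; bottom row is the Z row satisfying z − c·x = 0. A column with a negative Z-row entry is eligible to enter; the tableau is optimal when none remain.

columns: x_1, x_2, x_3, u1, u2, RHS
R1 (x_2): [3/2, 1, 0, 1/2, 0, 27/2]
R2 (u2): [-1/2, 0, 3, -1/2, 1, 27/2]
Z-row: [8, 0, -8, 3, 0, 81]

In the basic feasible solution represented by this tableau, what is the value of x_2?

x_2 is basic (row 1); its value is the RHS of that row, 27/2.

27/2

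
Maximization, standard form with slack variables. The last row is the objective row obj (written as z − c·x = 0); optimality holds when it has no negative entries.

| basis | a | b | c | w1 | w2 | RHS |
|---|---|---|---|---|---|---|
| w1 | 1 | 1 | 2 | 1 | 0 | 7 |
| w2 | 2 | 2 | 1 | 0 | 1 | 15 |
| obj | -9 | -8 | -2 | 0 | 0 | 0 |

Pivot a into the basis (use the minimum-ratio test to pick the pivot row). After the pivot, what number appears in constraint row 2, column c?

-3

Ratio test on column a — row 1: 7/1 = 7; row 2: 15/2 = 15/2. Minimum is 7 at row 1 (w1 leaves); pivot element 1.
Divide row 1 by 1; eliminate column a from the other rows.
Row 2 update in column c: 1 − 2·2 = -3.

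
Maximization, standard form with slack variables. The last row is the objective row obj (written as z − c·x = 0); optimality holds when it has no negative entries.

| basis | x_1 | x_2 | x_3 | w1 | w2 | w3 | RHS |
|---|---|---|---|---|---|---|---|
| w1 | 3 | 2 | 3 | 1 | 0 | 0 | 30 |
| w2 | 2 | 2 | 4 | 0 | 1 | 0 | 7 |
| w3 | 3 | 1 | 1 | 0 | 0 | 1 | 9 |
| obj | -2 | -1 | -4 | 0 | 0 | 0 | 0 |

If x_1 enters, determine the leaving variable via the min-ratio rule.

w3

Column x_1 entries and ratios — w1: 30/3 = 10; w2: 7/2 = 7/2; w3: 9/3 = 3.
Smallest ratio is 3 in the row of w3, so w3 leaves.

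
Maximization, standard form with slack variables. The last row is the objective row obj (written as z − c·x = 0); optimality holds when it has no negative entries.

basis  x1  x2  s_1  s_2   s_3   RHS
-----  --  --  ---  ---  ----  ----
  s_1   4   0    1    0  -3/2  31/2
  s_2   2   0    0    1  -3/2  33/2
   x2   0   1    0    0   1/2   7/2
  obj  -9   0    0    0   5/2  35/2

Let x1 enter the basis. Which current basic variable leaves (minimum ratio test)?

s_1

Column x1 entries and ratios — s_1: (31/2)/4 = 31/8; s_2: (33/2)/2 = 33/4; x2: 0 ≤ 0, skip.
Smallest ratio is 31/8 in the row of s_1, so s_1 leaves.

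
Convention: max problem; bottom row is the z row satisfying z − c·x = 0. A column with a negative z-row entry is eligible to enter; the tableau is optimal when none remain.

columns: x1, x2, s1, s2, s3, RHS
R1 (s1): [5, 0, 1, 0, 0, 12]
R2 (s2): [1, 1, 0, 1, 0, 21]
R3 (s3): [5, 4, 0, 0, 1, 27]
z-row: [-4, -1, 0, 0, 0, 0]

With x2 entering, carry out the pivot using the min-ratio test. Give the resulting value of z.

27/4

Ratio test on column x2 — row 1: entry 0 ≤ 0; row 2: 21/1 = 21; row 3: 27/4 = 27/4. Minimum is 27/4 at row 3 (s3 leaves); pivot element 4.
Pivot on row 3; the z-row RHS becomes 0 − (-1)·(27/4) = 27/4.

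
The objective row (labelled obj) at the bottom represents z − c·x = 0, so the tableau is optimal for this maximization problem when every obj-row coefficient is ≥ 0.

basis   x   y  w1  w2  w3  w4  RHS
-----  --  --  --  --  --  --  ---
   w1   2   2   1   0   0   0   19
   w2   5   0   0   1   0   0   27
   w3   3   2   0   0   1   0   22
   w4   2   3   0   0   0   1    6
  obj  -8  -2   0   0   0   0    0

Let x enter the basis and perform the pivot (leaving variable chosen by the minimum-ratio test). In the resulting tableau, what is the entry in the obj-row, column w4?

4

Ratio test on column x — row 1: 19/2 = 19/2; row 2: 27/5 = 27/5; row 3: 22/3 = 22/3; row 4: 6/2 = 3. Minimum is 3 at row 4 (w4 leaves); pivot element 2.
Divide row 4 by 2; eliminate column x from the other rows.
obj-row update in column w4: 0 − (-8)·(1/2) = 4.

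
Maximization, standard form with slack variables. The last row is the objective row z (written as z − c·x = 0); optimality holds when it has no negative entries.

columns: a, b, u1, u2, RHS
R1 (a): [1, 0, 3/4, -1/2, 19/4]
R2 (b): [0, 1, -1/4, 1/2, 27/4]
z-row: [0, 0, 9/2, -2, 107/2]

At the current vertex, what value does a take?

19/4

a is basic (row 1); its value is the RHS of that row, 19/4.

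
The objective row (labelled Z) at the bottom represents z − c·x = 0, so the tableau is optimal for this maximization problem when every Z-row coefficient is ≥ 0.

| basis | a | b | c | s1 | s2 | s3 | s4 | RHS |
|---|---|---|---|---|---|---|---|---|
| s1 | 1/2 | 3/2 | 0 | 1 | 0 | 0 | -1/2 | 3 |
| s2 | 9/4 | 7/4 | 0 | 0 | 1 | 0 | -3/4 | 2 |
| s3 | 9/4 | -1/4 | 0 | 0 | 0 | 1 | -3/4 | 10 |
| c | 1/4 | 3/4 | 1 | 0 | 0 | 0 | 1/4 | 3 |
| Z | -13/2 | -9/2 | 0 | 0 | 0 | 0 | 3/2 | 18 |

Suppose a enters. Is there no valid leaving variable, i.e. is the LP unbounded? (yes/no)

Column a has positive entries in row(s) 1, 2, 3, 4, so the ratio test bounds it — not unbounded.

no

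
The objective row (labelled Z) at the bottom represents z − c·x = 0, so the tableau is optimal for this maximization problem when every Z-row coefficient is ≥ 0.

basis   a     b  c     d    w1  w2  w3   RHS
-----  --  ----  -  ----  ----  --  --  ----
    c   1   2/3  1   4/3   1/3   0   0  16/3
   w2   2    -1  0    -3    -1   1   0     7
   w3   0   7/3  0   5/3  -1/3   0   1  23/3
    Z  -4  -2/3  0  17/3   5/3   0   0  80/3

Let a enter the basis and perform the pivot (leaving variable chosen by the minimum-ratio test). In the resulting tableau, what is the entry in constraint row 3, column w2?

Ratio test on column a — row 1: (16/3)/1 = 16/3; row 2: 7/2 = 7/2; row 3: entry 0 ≤ 0. Minimum is 7/2 at row 2 (w2 leaves); pivot element 2.
Divide row 2 by 2; eliminate column a from the other rows.
Row 3 update in column w2: 0 − 0·(1/2) = 0.

0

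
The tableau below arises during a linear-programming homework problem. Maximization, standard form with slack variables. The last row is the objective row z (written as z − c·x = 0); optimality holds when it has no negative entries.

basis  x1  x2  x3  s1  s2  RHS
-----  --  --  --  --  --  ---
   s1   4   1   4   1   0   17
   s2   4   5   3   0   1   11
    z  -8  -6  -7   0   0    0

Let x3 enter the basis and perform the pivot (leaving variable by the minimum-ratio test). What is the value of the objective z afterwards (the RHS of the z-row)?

Ratio test on column x3 — row 1: 17/4 = 17/4; row 2: 11/3 = 11/3. Minimum is 11/3 at row 2 (s2 leaves); pivot element 3.
Pivot on row 2; the z-row RHS becomes 0 − (-7)·(11/3) = 77/3.

77/3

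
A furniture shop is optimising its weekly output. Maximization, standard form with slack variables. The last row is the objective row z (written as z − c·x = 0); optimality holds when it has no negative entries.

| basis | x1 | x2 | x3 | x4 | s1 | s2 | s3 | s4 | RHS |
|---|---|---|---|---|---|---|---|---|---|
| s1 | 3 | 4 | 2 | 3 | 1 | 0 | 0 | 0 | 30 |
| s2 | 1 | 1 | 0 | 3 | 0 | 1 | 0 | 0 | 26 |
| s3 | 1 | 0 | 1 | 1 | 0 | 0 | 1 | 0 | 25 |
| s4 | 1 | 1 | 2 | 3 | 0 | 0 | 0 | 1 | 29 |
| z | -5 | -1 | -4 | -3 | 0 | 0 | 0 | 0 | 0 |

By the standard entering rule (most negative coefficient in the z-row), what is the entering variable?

Negative z-row entries: x1: -5, x2: -1, x3: -4, x4: -3.
The most negative is -5 in column x1, so x1 enters.

x1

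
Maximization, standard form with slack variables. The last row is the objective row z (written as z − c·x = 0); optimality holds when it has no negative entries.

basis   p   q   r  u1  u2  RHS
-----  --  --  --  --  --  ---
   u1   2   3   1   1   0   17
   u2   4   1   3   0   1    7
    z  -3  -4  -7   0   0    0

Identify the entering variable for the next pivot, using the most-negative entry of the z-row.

r

Negative z-row entries: p: -3, q: -4, r: -7.
The most negative is -7 in column r, so r enters.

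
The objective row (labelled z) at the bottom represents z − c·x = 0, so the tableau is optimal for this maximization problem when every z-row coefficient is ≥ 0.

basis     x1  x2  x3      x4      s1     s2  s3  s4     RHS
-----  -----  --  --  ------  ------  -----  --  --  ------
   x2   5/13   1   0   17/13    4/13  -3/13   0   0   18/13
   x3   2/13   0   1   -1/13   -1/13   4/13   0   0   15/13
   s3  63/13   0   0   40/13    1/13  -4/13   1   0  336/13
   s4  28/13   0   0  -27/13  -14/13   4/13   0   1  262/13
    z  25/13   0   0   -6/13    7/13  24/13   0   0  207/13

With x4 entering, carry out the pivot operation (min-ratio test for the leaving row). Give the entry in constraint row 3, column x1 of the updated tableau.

67/17

Ratio test on column x4 — row 1: (18/13)/(17/13) = 18/17; row 2: entry -1/13 ≤ 0; row 3: (336/13)/(40/13) = 42/5; row 4: entry -27/13 ≤ 0. Minimum is 18/17 at row 1 (x2 leaves); pivot element 17/13.
Divide row 1 by 17/13; eliminate column x4 from the other rows.
Row 3 update in column x1: 63/13 − (40/13)·(5/17) = 67/17.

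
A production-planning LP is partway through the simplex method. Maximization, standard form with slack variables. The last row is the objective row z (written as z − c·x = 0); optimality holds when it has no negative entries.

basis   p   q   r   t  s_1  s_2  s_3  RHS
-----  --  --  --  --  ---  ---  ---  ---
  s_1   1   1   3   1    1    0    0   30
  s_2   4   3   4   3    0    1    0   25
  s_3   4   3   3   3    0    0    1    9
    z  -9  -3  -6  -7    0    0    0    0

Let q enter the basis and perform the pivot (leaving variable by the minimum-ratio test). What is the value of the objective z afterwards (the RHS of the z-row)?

9

Ratio test on column q — row 1: 30/1 = 30; row 2: 25/3 = 25/3; row 3: 9/3 = 3. Minimum is 3 at row 3 (s_3 leaves); pivot element 3.
Pivot on row 3; the z-row RHS becomes 0 − (-3)·3 = 9.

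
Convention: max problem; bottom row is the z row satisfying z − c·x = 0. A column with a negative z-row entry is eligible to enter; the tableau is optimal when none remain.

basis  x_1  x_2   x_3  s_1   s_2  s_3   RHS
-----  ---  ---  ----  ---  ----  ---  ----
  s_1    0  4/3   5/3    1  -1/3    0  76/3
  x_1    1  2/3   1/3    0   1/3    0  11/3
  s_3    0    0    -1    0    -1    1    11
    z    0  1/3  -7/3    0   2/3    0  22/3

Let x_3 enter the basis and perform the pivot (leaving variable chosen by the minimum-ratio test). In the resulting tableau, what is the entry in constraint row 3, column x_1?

Ratio test on column x_3 — row 1: (76/3)/(5/3) = 76/5; row 2: (11/3)/(1/3) = 11; row 3: entry -1 ≤ 0. Minimum is 11 at row 2 (x_1 leaves); pivot element 1/3.
Divide row 2 by 1/3; eliminate column x_3 from the other rows.
Row 3 update in column x_1: 0 − (-1)·3 = 3.

3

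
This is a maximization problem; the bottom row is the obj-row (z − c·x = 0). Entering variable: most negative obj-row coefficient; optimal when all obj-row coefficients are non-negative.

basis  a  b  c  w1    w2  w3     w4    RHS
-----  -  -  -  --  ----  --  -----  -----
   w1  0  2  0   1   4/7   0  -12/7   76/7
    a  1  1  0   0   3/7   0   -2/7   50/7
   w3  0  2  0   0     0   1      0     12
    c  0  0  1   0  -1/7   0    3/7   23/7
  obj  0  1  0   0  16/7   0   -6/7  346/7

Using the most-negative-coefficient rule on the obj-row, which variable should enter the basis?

w4

Negative obj-row entries: w4: -6/7.
The most negative is -6/7 in column w4, so w4 enters.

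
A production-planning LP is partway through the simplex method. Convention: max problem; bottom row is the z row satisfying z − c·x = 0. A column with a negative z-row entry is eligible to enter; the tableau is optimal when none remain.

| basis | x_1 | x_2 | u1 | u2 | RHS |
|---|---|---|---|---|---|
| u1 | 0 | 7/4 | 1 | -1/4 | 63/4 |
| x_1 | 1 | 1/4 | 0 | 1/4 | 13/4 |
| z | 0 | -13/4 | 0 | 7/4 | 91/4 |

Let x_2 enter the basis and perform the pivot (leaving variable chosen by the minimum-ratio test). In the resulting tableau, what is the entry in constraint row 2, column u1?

-1/7

Ratio test on column x_2 — row 1: (63/4)/(7/4) = 9; row 2: (13/4)/(1/4) = 13. Minimum is 9 at row 1 (u1 leaves); pivot element 7/4.
Divide row 1 by 7/4; eliminate column x_2 from the other rows.
Row 2 update in column u1: 0 − (1/4)·(4/7) = -1/7.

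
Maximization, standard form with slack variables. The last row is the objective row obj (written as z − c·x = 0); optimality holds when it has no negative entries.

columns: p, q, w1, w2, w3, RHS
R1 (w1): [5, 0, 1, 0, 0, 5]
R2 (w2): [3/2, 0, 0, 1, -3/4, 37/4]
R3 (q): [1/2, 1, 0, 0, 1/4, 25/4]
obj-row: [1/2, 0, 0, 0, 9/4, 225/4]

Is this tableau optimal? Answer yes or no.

yes

Every obj-row coefficient is ≥ 0, so the tableau is optimal.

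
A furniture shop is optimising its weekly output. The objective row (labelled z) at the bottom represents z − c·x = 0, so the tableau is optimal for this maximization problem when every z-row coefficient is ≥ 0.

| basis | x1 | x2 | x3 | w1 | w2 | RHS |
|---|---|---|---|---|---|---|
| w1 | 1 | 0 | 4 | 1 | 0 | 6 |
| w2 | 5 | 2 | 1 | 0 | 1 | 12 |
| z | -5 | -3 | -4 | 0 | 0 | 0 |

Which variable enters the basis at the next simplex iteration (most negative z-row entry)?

x1

Negative z-row entries: x1: -5, x2: -3, x3: -4.
The most negative is -5 in column x1, so x1 enters.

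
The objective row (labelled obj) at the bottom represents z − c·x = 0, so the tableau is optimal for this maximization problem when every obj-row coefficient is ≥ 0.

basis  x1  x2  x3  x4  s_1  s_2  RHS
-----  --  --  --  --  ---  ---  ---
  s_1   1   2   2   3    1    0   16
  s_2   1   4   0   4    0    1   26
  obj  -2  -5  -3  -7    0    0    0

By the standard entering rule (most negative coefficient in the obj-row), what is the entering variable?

x4

Negative obj-row entries: x1: -2, x2: -5, x3: -3, x4: -7.
The most negative is -7 in column x4, so x4 enters.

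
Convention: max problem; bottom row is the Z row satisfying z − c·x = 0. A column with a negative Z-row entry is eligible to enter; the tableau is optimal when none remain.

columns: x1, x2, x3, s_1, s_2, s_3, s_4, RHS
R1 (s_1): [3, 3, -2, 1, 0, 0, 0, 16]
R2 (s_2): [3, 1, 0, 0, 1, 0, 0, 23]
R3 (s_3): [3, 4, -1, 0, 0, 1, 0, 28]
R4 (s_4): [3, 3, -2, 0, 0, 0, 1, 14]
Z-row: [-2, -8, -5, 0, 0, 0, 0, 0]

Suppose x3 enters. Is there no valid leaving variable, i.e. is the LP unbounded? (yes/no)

Every constraint-row entry in column x3 is ≤ 0, so increasing x3 is unbounded.

yes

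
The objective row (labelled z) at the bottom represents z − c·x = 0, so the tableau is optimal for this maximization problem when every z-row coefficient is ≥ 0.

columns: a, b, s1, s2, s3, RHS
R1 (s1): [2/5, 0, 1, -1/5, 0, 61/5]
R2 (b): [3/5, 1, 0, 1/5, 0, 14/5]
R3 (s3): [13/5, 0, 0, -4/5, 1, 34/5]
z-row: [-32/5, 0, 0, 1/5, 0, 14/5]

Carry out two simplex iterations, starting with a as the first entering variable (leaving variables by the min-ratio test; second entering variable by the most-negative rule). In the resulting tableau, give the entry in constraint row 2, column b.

Ratio test on column a — row 1: (61/5)/(2/5) = 61/2; row 2: (14/5)/(3/5) = 14/3; row 3: (34/5)/(13/5) = 34/13. Minimum is 34/13 at row 3 (s3 leaves); pivot element 13/5.
Divide row 3 by 13/5; eliminate column a from the other rows.
Second iteration: most negative z-row entry is -23/13 in column s2, so s2 enters.
Ratio test on column s2 — row 1: entry -1/13 ≤ 0; row 2: (16/13)/(5/13) = 16/5; row 3: entry -4/13 ≤ 0. Minimum is 16/5 at row 2 (b leaves); pivot element 5/13.
Divide row 2 by 5/13; eliminate column s2 from the other rows.
After both pivots, the entry at constraint row 2, column b is 13/5.

13/5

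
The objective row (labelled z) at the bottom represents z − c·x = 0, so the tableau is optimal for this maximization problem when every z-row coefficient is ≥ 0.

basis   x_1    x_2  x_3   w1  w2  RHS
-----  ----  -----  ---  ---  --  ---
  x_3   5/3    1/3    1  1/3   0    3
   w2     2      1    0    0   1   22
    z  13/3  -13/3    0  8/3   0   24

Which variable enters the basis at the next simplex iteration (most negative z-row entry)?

x_2

Negative z-row entries: x_2: -13/3.
The most negative is -13/3 in column x_2, so x_2 enters.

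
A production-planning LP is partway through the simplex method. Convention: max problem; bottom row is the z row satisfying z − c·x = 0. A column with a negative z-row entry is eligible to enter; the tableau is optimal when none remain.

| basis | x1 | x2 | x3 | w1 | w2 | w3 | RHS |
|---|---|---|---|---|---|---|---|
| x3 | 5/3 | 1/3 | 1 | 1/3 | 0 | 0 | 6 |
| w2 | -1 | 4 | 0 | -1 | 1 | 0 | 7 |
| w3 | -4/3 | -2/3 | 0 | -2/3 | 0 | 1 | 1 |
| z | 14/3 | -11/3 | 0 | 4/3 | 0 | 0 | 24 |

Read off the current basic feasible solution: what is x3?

6

x3 is basic (row 1); its value is the RHS of that row, 6.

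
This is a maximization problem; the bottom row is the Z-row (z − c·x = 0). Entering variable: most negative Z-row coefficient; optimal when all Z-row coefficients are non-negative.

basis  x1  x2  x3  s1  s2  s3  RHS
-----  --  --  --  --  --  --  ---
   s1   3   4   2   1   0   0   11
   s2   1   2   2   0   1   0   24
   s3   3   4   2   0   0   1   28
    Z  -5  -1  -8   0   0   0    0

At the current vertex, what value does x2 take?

x2 is not in the basis, so in the current basic feasible solution x2 = 0.

0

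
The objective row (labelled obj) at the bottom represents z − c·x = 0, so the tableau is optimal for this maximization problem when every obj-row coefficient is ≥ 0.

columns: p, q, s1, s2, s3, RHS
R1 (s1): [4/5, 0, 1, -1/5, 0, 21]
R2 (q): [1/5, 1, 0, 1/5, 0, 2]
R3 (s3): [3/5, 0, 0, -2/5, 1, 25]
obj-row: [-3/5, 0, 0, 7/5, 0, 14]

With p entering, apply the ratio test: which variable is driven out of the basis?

q

Column p entries and ratios — s1: 21/(4/5) = 105/4; q: 2/(1/5) = 10; s3: 25/(3/5) = 125/3.
Smallest ratio is 10 in the row of q, so q leaves.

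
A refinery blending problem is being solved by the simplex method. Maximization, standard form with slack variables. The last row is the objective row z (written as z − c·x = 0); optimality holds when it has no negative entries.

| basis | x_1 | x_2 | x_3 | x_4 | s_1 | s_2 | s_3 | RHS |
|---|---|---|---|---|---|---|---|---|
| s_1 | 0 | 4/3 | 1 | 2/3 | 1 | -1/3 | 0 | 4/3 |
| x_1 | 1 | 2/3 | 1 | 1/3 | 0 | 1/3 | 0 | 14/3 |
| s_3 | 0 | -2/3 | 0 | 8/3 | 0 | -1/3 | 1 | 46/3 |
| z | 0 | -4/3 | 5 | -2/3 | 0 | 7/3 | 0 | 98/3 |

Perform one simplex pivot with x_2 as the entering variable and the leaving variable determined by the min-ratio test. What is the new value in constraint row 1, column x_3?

Ratio test on column x_2 — row 1: (4/3)/(4/3) = 1; row 2: (14/3)/(2/3) = 7; row 3: entry -2/3 ≤ 0. Minimum is 1 at row 1 (s_1 leaves); pivot element 4/3.
Divide row 1 by 4/3; eliminate column x_2 from the other rows.
In the new row 1, the x_3 entry is the old entry divided by the pivot: 1/(4/3) = 3/4.

3/4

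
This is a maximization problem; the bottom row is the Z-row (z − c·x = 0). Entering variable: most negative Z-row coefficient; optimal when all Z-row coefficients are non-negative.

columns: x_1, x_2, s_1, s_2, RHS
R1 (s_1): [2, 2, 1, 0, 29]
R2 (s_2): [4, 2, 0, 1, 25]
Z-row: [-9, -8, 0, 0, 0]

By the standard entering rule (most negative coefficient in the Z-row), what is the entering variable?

Negative Z-row entries: x_1: -9, x_2: -8.
The most negative is -9 in column x_1, so x_1 enters.

x_1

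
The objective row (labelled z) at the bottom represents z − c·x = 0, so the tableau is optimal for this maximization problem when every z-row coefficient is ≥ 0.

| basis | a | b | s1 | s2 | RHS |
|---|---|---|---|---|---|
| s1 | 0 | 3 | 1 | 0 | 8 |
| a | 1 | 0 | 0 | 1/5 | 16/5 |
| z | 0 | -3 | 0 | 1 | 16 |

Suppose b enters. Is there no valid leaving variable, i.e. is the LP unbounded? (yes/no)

Column b has positive entries in row(s) 1, so the ratio test bounds it — not unbounded.

no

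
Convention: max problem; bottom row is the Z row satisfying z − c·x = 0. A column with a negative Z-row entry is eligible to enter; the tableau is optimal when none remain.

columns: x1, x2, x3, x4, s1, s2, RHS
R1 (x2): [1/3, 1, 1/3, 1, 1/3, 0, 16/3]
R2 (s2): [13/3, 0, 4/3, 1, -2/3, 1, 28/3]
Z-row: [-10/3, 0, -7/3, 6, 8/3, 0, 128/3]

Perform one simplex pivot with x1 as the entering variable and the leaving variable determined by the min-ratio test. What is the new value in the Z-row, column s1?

28/13

Ratio test on column x1 — row 1: (16/3)/(1/3) = 16; row 2: (28/3)/(13/3) = 28/13. Minimum is 28/13 at row 2 (s2 leaves); pivot element 13/3.
Divide row 2 by 13/3; eliminate column x1 from the other rows.
Z-row update in column s1: 8/3 − (-10/3)·(-2/13) = 28/13.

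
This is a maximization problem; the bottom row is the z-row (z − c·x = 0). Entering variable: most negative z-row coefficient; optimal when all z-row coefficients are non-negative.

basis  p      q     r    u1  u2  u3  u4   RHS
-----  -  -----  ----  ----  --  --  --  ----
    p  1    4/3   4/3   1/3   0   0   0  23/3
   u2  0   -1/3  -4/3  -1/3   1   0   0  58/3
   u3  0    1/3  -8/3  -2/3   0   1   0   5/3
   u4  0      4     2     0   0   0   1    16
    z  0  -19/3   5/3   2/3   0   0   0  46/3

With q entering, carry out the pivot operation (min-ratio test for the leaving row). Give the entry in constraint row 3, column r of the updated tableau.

Ratio test on column q — row 1: (23/3)/(4/3) = 23/4; row 2: entry -1/3 ≤ 0; row 3: (5/3)/(1/3) = 5; row 4: 16/4 = 4. Minimum is 4 at row 4 (u4 leaves); pivot element 4.
Divide row 4 by 4; eliminate column q from the other rows.
Row 3 update in column r: -8/3 − (1/3)·(1/2) = -17/6.

-17/6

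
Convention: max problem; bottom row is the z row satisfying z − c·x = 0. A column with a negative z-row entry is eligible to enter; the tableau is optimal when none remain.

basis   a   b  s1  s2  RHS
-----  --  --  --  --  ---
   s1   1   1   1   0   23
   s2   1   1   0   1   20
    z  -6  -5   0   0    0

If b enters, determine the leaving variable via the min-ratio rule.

s2

Column b entries and ratios — s1: 23/1 = 23; s2: 20/1 = 20.
Smallest ratio is 20 in the row of s2, so s2 leaves.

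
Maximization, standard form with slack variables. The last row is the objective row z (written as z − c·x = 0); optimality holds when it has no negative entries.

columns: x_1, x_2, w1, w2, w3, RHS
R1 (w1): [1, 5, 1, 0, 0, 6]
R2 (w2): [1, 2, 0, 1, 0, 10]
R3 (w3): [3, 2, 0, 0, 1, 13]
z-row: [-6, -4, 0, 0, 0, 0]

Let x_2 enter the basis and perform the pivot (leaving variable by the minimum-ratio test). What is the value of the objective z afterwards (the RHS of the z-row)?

24/5

Ratio test on column x_2 — row 1: 6/5 = 6/5; row 2: 10/2 = 5; row 3: 13/2 = 13/2. Minimum is 6/5 at row 1 (w1 leaves); pivot element 5.
Pivot on row 1; the z-row RHS becomes 0 − (-4)·(6/5) = 24/5.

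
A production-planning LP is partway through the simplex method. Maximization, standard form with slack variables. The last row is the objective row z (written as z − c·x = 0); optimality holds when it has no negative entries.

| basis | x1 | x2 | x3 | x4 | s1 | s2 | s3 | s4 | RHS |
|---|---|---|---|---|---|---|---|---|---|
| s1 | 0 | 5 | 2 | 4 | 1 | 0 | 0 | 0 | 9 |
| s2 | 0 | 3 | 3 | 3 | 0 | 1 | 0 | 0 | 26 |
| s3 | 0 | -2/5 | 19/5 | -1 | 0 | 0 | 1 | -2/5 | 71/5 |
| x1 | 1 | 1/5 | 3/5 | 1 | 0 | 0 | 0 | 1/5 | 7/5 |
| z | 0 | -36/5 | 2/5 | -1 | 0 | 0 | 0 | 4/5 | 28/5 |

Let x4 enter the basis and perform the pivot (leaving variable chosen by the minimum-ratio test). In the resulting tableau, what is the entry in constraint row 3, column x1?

Ratio test on column x4 — row 1: 9/4 = 9/4; row 2: 26/3 = 26/3; row 3: entry -1 ≤ 0; row 4: (7/5)/1 = 7/5. Minimum is 7/5 at row 4 (x1 leaves); pivot element 1.
Divide row 4 by 1; eliminate column x4 from the other rows.
Row 3 update in column x1: 0 − (-1)·1 = 1.

1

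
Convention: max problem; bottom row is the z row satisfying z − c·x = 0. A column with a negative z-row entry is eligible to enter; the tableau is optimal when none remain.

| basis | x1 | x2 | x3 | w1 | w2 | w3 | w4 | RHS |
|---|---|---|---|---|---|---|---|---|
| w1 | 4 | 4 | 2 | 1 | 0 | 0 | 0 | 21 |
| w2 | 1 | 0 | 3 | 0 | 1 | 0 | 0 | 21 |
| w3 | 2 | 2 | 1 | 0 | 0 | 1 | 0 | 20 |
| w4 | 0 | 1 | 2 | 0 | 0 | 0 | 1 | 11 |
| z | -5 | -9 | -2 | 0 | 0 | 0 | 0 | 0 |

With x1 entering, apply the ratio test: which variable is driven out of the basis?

Column x1 entries and ratios — w1: 21/4 = 21/4; w2: 21/1 = 21; w3: 20/2 = 10; w4: 0 ≤ 0, skip.
Smallest ratio is 21/4 in the row of w1, so w1 leaves.

w1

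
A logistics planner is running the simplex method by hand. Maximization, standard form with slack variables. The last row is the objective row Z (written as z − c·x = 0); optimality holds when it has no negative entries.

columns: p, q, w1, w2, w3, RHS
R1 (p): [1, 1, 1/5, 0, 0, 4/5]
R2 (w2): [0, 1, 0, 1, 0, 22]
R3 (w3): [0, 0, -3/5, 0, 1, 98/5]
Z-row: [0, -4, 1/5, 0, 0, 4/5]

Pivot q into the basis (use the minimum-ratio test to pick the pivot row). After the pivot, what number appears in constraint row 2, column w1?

Ratio test on column q — row 1: (4/5)/1 = 4/5; row 2: 22/1 = 22; row 3: entry 0 ≤ 0. Minimum is 4/5 at row 1 (p leaves); pivot element 1.
Divide row 1 by 1; eliminate column q from the other rows.
Row 2 update in column w1: 0 − 1·(1/5) = -1/5.

-1/5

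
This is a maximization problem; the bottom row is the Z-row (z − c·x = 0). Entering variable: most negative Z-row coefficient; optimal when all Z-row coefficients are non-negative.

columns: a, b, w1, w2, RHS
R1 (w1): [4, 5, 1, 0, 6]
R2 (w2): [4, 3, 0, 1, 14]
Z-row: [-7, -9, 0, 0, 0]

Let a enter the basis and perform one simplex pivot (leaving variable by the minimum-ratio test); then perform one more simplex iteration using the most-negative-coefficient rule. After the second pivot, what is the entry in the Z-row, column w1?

9/5

Ratio test on column a — row 1: 6/4 = 3/2; row 2: 14/4 = 7/2. Minimum is 3/2 at row 1 (w1 leaves); pivot element 4.
Divide row 1 by 4; eliminate column a from the other rows.
Second iteration: most negative Z-row entry is -1/4 in column b, so b enters.
Ratio test on column b — row 1: (3/2)/(5/4) = 6/5; row 2: entry -2 ≤ 0. Minimum is 6/5 at row 1 (a leaves); pivot element 5/4.
Divide row 1 by 5/4; eliminate column b from the other rows.
After both pivots, the entry at the Z-row, column w1 is 9/5.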